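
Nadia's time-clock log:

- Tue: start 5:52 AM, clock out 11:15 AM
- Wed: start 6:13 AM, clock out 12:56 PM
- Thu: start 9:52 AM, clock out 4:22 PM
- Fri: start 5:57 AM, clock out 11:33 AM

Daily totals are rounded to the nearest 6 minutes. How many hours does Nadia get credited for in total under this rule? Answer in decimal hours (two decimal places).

24.20 hours

Tue: 5:52 AM–11:15 AM = 5 h 23 min → rounds to 5 h 24 min
Wed: 6:13 AM–12:56 PM = 6 h 43 min → rounds to 6 h 42 min
Thu: 9:52 AM–4:22 PM = 6 h 30 min → rounds to 6 h 30 min
Fri: 5:57 AM–11:33 AM = 5 h 36 min → rounds to 5 h 36 min
Total credited: 24 h 12 min.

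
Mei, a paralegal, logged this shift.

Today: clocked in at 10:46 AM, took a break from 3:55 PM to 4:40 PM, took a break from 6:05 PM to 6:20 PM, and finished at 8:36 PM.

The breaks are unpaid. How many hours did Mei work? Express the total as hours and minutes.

8 h 50 min

Today: 10:46 AM–8:36 PM = 9 h 50 min; less 60 min break → 8 h 50 min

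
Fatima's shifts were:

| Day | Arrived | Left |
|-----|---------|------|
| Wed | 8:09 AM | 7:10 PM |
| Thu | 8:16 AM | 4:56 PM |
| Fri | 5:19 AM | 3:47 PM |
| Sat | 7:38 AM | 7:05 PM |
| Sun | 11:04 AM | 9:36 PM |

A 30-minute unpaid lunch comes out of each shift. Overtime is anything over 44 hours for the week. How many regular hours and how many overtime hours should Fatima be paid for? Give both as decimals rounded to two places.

Wed: 8:09 AM–7:10 PM = 11 h 1 min; less 30 min break → 10 h 31 min
Thu: 8:16 AM–4:56 PM = 8 h 40 min; less 30 min break → 8 h 10 min
Fri: 5:19 AM–3:47 PM = 10 h 28 min; less 30 min break → 9 h 58 min
Sat: 7:38 AM–7:05 PM = 11 h 27 min; less 30 min break → 10 h 57 min
Sun: 11:04 AM–9:36 PM = 10 h 32 min; less 30 min break → 10 h 2 min
Total worked: 49 h 38 min = 49.63 h.
Threshold 44 h → overtime 5 h 38 min, regular 44 h 0 min.

Regular 44.00 hours, overtime 5.63 hours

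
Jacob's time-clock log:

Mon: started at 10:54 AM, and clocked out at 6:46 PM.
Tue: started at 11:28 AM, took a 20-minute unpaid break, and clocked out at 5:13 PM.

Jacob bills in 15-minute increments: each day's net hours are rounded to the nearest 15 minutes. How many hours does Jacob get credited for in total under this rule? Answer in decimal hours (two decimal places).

13.25 hours

Mon: 10:54 AM–6:46 PM = 7 h 52 min → rounds to 7 h 45 min
Tue: 11:28 AM–5:13 PM = 5 h 45 min − 20 min = 5 h 25 min → rounds to 5 h 30 min
Total credited: 13 h 15 min.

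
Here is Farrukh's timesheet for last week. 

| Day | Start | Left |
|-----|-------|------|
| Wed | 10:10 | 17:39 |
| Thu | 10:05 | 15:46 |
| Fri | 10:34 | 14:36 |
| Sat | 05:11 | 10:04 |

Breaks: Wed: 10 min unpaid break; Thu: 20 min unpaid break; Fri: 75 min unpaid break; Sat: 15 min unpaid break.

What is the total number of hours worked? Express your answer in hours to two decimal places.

20.08 hours

Wed: 10:10–17:39 = 7 h 29 min; less 10 min break → 7 h 19 min
Thu: 10:05–15:46 = 5 h 41 min; less 20 min break → 5 h 21 min
Fri: 10:34–14:36 = 4 h 2 min; less 75 min break → 2 h 47 min
Sat: 05:11–10:04 = 4 h 53 min; less 15 min break → 4 h 38 min
Total: 7 h 19 min + 5 h 21 min + 2 h 47 min + 4 h 38 min = 20 h 5 min.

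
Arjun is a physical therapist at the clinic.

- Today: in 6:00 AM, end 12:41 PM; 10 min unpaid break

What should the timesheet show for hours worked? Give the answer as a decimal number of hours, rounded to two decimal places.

Today: 6:00 AM–12:41 PM = 6 h 41 min; less 10 min break → 6 h 31 min

6.52 hours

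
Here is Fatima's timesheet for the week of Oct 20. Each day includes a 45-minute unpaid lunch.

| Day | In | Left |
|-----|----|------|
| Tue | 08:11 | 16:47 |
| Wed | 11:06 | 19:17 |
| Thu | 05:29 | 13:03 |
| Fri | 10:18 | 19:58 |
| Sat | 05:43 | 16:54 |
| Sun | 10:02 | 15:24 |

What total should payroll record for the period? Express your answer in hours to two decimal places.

Tue: 08:11–16:47 = 8 h 36 min; less 45 min break → 7 h 51 min
Wed: 11:06–19:17 = 8 h 11 min; less 45 min break → 7 h 26 min
Thu: 05:29–13:03 = 7 h 34 min; less 45 min break → 6 h 49 min
Fri: 10:18–19:58 = 9 h 40 min; less 45 min break → 8 h 55 min
Sat: 05:43–16:54 = 11 h 11 min; less 45 min break → 10 h 26 min
Sun: 10:02–15:24 = 5 h 22 min; less 45 min break → 4 h 37 min
Total: 7 h 51 min + 7 h 26 min + 6 h 49 min + 8 h 55 min + 10 h 26 min + 4 h 37 min = 46 h 4 min.

46.07 hours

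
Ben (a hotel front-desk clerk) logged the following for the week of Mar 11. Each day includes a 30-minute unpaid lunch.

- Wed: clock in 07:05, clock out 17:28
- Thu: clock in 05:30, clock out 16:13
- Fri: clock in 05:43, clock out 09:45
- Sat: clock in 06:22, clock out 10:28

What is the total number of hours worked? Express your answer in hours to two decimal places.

Wed: 07:05–17:28 = 10 h 23 min; less 30 min break → 9 h 53 min
Thu: 05:30–16:13 = 10 h 43 min; less 30 min break → 10 h 13 min
Fri: 05:43–09:45 = 4 h 2 min; less 30 min break → 3 h 32 min
Sat: 06:22–10:28 = 4 h 6 min; less 30 min break → 3 h 36 min
Total: 9 h 53 min + 10 h 13 min + 3 h 32 min + 3 h 36 min = 27 h 14 min.

27.23 hours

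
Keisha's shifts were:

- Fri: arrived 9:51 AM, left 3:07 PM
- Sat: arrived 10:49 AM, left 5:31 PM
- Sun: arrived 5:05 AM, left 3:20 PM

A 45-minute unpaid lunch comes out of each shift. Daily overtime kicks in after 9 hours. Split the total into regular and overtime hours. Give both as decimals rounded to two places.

Fri: 9:51 AM–3:07 PM = 5 h 16 min; less 45 min break → 4 h 31 min
Sat: 10:49 AM–5:31 PM = 6 h 42 min; less 45 min break → 5 h 57 min
Sun: 5:05 AM–3:20 PM = 10 h 15 min; less 45 min break → 9 h 30 min
Fri reg 4 h 31 min / OT 0 h 0 min; Sat reg 5 h 57 min / OT 0 h 0 min; Sun reg 9 h 0 min / OT 0 h 30 min.
Totals: regular 19 h 28 min, overtime 0 h 30 min.

Regular 19.47 hours, overtime 0.50 hours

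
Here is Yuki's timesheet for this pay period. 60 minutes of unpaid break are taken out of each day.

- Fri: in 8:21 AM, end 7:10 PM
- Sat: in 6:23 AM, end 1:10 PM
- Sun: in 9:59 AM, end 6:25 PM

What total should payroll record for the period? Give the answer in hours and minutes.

23 h 2 min

Fri: 8:21 AM–7:10 PM = 10 h 49 min; less 60 min break → 9 h 49 min
Sat: 6:23 AM–1:10 PM = 6 h 47 min; less 60 min break → 5 h 47 min
Sun: 9:59 AM–6:25 PM = 8 h 26 min; less 60 min break → 7 h 26 min
Total: 9 h 49 min + 5 h 47 min + 7 h 26 min = 23 h 2 min.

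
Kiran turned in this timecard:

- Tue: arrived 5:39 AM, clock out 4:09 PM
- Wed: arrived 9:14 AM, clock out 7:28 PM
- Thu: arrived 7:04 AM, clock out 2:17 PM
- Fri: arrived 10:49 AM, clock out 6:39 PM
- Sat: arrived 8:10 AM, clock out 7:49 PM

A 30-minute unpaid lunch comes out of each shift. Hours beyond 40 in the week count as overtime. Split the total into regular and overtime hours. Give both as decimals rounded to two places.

Tue: 5:39 AM–4:09 PM = 10 h 30 min; less 30 min break → 10 h 0 min
Wed: 9:14 AM–7:28 PM = 10 h 14 min; less 30 min break → 9 h 44 min
Thu: 7:04 AM–2:17 PM = 7 h 13 min; less 30 min break → 6 h 43 min
Fri: 10:49 AM–6:39 PM = 7 h 50 min; less 30 min break → 7 h 20 min
Sat: 8:10 AM–7:49 PM = 11 h 39 min; less 30 min break → 11 h 9 min
Total worked: 44 h 56 min = 44.93 h.
Threshold 40 h → overtime 4 h 56 min, regular 40 h 0 min.

Regular 40.00 hours, overtime 4.93 hours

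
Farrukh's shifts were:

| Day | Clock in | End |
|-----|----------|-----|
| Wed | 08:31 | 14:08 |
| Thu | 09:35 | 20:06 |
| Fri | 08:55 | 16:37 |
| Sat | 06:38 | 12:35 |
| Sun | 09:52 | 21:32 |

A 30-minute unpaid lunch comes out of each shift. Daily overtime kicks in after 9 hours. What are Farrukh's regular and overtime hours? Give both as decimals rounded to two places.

Wed: 08:31–14:08 = 5 h 37 min; less 30 min break → 5 h 7 min
Thu: 09:35–20:06 = 10 h 31 min; less 30 min break → 10 h 1 min
Fri: 08:55–16:37 = 7 h 42 min; less 30 min break → 7 h 12 min
Sat: 06:38–12:35 = 5 h 57 min; less 30 min break → 5 h 27 min
Sun: 09:52–21:32 = 11 h 40 min; less 30 min break → 11 h 10 min
Wed reg 5 h 7 min / OT 0 h 0 min; Thu reg 9 h 0 min / OT 1 h 1 min; Fri reg 7 h 12 min / OT 0 h 0 min; Sat reg 5 h 27 min / OT 0 h 0 min; Sun reg 9 h 0 min / OT 2 h 10 min.
Totals: regular 35 h 46 min, overtime 3 h 11 min.

Regular 35.77 hours, overtime 3.18 hours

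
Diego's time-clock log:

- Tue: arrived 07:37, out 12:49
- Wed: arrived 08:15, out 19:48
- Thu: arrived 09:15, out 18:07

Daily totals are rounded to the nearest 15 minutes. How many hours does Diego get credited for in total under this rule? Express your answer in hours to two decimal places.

25.50 hours

Tue: 07:37–12:49 = 5 h 12 min → rounds to 5 h 15 min
Wed: 08:15–19:48 = 11 h 33 min → rounds to 11 h 30 min
Thu: 09:15–18:07 = 8 h 52 min → rounds to 8 h 45 min
Total credited: 25 h 30 min.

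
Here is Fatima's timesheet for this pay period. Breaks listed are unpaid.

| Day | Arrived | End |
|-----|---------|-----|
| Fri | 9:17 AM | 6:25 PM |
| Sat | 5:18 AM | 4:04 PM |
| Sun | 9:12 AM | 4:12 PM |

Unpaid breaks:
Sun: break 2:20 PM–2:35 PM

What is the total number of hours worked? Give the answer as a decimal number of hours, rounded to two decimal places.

Fri: 9:17 AM–6:25 PM = 9 h 8 min
Sat: 5:18 AM–4:04 PM = 10 h 46 min
Sun: 9:12 AM–4:12 PM = 7 h 0 min; less 15 min break → 6 h 45 min
Total: 9 h 8 min + 10 h 46 min + 6 h 45 min = 26 h 39 min.

26.65 hours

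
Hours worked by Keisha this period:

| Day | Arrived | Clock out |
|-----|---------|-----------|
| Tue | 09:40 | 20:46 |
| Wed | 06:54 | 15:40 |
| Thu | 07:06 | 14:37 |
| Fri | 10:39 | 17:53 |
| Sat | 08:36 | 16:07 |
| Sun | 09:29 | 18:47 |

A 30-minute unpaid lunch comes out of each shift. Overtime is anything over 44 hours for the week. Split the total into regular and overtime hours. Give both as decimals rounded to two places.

Regular 44.00 hours, overtime 4.43 hours

Tue: 09:40–20:46 = 11 h 6 min; less 30 min break → 10 h 36 min
Wed: 06:54–15:40 = 8 h 46 min; less 30 min break → 8 h 16 min
Thu: 07:06–14:37 = 7 h 31 min; less 30 min break → 7 h 1 min
Fri: 10:39–17:53 = 7 h 14 min; less 30 min break → 6 h 44 min
Sat: 08:36–16:07 = 7 h 31 min; less 30 min break → 7 h 1 min
Sun: 09:29–18:47 = 9 h 18 min; less 30 min break → 8 h 48 min
Total worked: 48 h 26 min = 48.43 h.
Threshold 44 h → overtime 4 h 26 min, regular 44 h 0 min.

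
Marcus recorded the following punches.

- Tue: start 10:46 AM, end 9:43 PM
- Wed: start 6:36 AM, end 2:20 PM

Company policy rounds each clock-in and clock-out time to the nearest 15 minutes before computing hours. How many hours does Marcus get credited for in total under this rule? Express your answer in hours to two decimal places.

Tue: in 10:46 AM→10:45 AM, out 9:43 PM→9:45 PM; 11 h 0 min
Wed: in 6:36 AM→6:30 AM, out 2:20 PM→2:15 PM; 7 h 45 min
Total credited: 18 h 45 min.

18.75 hours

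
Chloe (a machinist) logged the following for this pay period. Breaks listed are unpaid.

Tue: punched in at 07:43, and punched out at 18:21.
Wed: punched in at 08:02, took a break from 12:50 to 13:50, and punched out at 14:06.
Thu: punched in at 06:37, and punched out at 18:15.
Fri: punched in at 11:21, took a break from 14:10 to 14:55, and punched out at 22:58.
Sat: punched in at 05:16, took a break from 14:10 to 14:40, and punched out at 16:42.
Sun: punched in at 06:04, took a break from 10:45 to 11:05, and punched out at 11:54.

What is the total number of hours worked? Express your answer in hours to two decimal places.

Tue: 07:43–18:21 = 10 h 38 min
Wed: 08:02–14:06 = 6 h 4 min; less 60 min break → 5 h 4 min
Thu: 06:37–18:15 = 11 h 38 min
Fri: 11:21–22:58 = 11 h 37 min; less 45 min break → 10 h 52 min
Sat: 05:16–16:42 = 11 h 26 min; less 30 min break → 10 h 56 min
Sun: 06:04–11:54 = 5 h 50 min; less 20 min break → 5 h 30 min
Total: 10 h 38 min + 5 h 4 min + 11 h 38 min + 10 h 52 min + 10 h 56 min + 5 h 30 min = 54 h 38 min.

54.63 hours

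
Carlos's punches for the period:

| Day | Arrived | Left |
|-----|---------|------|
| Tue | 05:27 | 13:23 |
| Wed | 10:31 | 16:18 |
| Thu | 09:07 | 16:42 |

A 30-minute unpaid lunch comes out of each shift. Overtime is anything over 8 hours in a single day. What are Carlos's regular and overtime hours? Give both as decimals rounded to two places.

Tue: 05:27–13:23 = 7 h 56 min; less 30 min break → 7 h 26 min
Wed: 10:31–16:18 = 5 h 47 min; less 30 min break → 5 h 17 min
Thu: 09:07–16:42 = 7 h 35 min; less 30 min break → 7 h 5 min
Tue reg 7 h 26 min / OT 0 h 0 min; Wed reg 5 h 17 min / OT 0 h 0 min; Thu reg 7 h 5 min / OT 0 h 0 min.
Totals: regular 19 h 48 min, overtime 0 h 0 min.

Regular 19.80 hours, overtime 0.00 hours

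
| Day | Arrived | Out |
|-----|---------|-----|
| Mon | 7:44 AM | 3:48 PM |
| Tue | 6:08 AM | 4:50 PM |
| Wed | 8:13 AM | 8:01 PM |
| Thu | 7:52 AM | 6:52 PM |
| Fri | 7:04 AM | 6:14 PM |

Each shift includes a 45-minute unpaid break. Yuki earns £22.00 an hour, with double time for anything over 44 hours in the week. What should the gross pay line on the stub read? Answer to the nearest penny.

£1187.27

Mon: 7:44 AM–3:48 PM = 8 h 4 min; less 45 min break → 7 h 19 min
Tue: 6:08 AM–4:50 PM = 10 h 42 min; less 45 min break → 9 h 57 min
Wed: 8:13 AM–8:01 PM = 11 h 48 min; less 45 min break → 11 h 3 min
Thu: 7:52 AM–6:52 PM = 11 h 0 min; less 45 min break → 10 h 15 min
Fri: 7:04 AM–6:14 PM = 11 h 10 min; less 45 min break → 10 h 25 min
Total worked: 48 h 59 min = 2939 min.
Regular 44 h 0 min = 2640 min at £22.00/h; overtime 4 h 59 min = 299 min at £44.00/h.
Pay = (2640 × £22.00 + 299 × £44.00) ÷ 60 = £1187.27.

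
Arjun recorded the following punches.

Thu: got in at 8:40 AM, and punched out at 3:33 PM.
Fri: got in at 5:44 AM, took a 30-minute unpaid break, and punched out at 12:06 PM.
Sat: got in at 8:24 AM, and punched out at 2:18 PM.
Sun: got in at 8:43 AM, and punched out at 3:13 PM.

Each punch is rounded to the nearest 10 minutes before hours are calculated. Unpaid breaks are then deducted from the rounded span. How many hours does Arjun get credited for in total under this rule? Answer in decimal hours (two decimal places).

Thu: in 8:40 AM→8:40 AM, out 3:33 PM→3:30 PM; 6 h 50 min
Fri: in 5:44 AM→5:40 AM, out 12:06 PM→12:10 PM; 6 h 30 min − 30 min = 6 h 0 min
Sat: in 8:24 AM→8:20 AM, out 2:18 PM→2:20 PM; 6 h 0 min
Sun: in 8:43 AM→8:40 AM, out 3:13 PM→3:10 PM; 6 h 30 min
Total credited: 25 h 20 min.

25.33 hours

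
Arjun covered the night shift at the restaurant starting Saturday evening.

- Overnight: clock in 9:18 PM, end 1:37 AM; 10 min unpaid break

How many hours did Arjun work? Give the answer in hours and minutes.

4 h 9 min

Overnight: 9:18 PM → midnight = 2 h 42 min; midnight → 1:37 AM = 1 h 37 min; span 4 h 19 min; less 10 min break → 4 h 9 min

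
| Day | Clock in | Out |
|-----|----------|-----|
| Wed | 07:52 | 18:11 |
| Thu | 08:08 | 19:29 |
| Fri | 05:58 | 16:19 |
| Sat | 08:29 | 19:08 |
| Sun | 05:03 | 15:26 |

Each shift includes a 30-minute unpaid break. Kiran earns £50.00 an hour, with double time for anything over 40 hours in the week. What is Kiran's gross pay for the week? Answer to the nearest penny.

Wed: 07:52–18:11 = 10 h 19 min; less 30 min break → 9 h 49 min
Thu: 08:08–19:29 = 11 h 21 min; less 30 min break → 10 h 51 min
Fri: 05:58–16:19 = 10 h 21 min; less 30 min break → 9 h 51 min
Sat: 08:29–19:08 = 10 h 39 min; less 30 min break → 10 h 9 min
Sun: 05:03–15:26 = 10 h 23 min; less 30 min break → 9 h 53 min
Total worked: 50 h 33 min = 3033 min.
Regular 40 h 0 min = 2400 min at £50.00/h; overtime 10 h 33 min = 633 min at £100.00/h.
Pay = (2400 × £50.00 + 633 × £100.00) ÷ 60 = £3055.00.

£3055.00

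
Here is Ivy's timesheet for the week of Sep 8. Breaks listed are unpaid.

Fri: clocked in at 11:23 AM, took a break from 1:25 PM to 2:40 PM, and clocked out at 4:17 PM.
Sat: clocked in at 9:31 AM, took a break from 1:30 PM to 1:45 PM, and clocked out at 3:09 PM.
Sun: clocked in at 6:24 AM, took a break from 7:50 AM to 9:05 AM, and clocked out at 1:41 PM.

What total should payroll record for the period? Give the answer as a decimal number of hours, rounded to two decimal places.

Fri: 11:23 AM–4:17 PM = 4 h 54 min; less 75 min break → 3 h 39 min
Sat: 9:31 AM–3:09 PM = 5 h 38 min; less 15 min break → 5 h 23 min
Sun: 6:24 AM–1:41 PM = 7 h 17 min; less 75 min break → 6 h 2 min
Total: 3 h 39 min + 5 h 23 min + 6 h 2 min = 15 h 4 min.

15.07 hours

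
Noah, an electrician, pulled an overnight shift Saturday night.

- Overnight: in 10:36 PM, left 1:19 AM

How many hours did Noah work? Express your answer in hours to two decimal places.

Overnight: 10:36 PM → midnight = 1 h 24 min; midnight → 1:19 AM = 1 h 19 min; span 2 h 43 min

2.72 hours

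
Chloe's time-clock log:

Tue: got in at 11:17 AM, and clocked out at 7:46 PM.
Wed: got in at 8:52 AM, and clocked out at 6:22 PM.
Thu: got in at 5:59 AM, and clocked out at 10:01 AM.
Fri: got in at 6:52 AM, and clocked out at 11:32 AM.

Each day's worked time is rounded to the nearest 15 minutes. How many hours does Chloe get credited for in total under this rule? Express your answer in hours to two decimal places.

26.75 hours

Tue: 11:17 AM–7:46 PM = 8 h 29 min → rounds to 8 h 30 min
Wed: 8:52 AM–6:22 PM = 9 h 30 min → rounds to 9 h 30 min
Thu: 5:59 AM–10:01 AM = 4 h 2 min → rounds to 4 h 0 min
Fri: 6:52 AM–11:32 AM = 4 h 40 min → rounds to 4 h 45 min
Total credited: 26 h 45 min.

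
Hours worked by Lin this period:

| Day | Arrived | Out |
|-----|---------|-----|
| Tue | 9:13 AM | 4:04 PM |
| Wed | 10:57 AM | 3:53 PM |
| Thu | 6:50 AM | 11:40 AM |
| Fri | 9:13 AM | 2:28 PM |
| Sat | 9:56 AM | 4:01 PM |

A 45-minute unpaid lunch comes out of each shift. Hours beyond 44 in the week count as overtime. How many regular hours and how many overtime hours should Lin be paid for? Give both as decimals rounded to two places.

Regular 24.20 hours, overtime 0.00 hours

Tue: 9:13 AM–4:04 PM = 6 h 51 min; less 45 min break → 6 h 6 min
Wed: 10:57 AM–3:53 PM = 4 h 56 min; less 45 min break → 4 h 11 min
Thu: 6:50 AM–11:40 AM = 4 h 50 min; less 45 min break → 4 h 5 min
Fri: 9:13 AM–2:28 PM = 5 h 15 min; less 45 min break → 4 h 30 min
Sat: 9:56 AM–4:01 PM = 6 h 5 min; less 45 min break → 5 h 20 min
Total worked: 24 h 12 min = 24.20 h.
Threshold 44 h → overtime 0 h 0 min, regular 24 h 12 min.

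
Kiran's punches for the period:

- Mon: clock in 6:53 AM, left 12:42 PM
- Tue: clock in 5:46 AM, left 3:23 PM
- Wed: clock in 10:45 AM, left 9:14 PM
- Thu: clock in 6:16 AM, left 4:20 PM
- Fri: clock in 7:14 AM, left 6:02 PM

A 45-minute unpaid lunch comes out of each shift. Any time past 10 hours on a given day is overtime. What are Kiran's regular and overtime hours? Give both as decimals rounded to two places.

Mon: 6:53 AM–12:42 PM = 5 h 49 min; less 45 min break → 5 h 4 min
Tue: 5:46 AM–3:23 PM = 9 h 37 min; less 45 min break → 8 h 52 min
Wed: 10:45 AM–9:14 PM = 10 h 29 min; less 45 min break → 9 h 44 min
Thu: 6:16 AM–4:20 PM = 10 h 4 min; less 45 min break → 9 h 19 min
Fri: 7:14 AM–6:02 PM = 10 h 48 min; less 45 min break → 10 h 3 min
Mon reg 5 h 4 min / OT 0 h 0 min; Tue reg 8 h 52 min / OT 0 h 0 min; Wed reg 9 h 44 min / OT 0 h 0 min; Thu reg 9 h 19 min / OT 0 h 0 min; Fri reg 10 h 0 min / OT 0 h 3 min.
Totals: regular 42 h 59 min, overtime 0 h 3 min.

Regular 42.98 hours, overtime 0.05 hours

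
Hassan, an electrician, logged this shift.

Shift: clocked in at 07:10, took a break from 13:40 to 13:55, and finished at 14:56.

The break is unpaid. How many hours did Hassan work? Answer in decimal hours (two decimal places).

7.52 hours

Shift: 07:10–14:56 = 7 h 46 min; less 15 min break → 7 h 31 min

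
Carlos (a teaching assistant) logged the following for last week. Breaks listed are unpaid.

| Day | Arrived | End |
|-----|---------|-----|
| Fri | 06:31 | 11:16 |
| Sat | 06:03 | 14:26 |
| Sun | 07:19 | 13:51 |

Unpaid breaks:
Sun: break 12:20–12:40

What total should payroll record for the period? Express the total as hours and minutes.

19 h 20 min

Fri: 06:31–11:16 = 4 h 45 min
Sat: 06:03–14:26 = 8 h 23 min
Sun: 07:19–13:51 = 6 h 32 min; less 20 min break → 6 h 12 min
Total: 4 h 45 min + 8 h 23 min + 6 h 12 min = 19 h 20 min.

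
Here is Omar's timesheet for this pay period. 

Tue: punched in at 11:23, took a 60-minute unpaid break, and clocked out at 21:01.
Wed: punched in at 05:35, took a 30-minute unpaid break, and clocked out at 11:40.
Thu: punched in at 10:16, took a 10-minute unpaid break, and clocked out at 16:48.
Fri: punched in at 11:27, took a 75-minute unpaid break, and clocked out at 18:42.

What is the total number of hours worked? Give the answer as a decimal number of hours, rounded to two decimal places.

26.58 hours

Tue: 11:23–21:01 = 9 h 38 min; less 60 min break → 8 h 38 min
Wed: 05:35–11:40 = 6 h 5 min; less 30 min break → 5 h 35 min
Thu: 10:16–16:48 = 6 h 32 min; less 10 min break → 6 h 22 min
Fri: 11:27–18:42 = 7 h 15 min; less 75 min break → 6 h 0 min
Total: 8 h 38 min + 5 h 35 min + 6 h 22 min + 6 h 0 min = 26 h 35 min.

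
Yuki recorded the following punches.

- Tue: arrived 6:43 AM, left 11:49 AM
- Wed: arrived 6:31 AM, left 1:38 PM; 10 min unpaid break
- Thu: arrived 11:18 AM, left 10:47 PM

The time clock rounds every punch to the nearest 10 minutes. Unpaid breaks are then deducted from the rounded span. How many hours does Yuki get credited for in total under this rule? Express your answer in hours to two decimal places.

Tue: in 6:43 AM→6:40 AM, out 11:49 AM→11:50 AM; 5 h 10 min
Wed: in 6:31 AM→6:30 AM, out 1:38 PM→1:40 PM; 7 h 10 min − 10 min = 7 h 0 min
Thu: in 11:18 AM→11:20 AM, out 10:47 PM→10:50 PM; 11 h 30 min
Total credited: 23 h 40 min.

23.67 hours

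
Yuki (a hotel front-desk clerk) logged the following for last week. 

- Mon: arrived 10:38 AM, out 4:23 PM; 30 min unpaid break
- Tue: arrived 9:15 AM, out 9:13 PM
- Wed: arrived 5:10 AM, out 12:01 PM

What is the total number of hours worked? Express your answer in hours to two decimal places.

24.07 hours

Mon: 10:38 AM–4:23 PM = 5 h 45 min; less 30 min break → 5 h 15 min
Tue: 9:15 AM–9:13 PM = 11 h 58 min
Wed: 5:10 AM–12:01 PM = 6 h 51 min
Total: 5 h 15 min + 11 h 58 min + 6 h 51 min = 24 h 4 min.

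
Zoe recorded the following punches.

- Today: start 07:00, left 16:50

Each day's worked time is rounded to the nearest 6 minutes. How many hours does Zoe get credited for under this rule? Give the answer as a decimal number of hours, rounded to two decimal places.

Today: 07:00–16:50 = 9 h 50 min → rounds to 9 h 48 min

9.80 hours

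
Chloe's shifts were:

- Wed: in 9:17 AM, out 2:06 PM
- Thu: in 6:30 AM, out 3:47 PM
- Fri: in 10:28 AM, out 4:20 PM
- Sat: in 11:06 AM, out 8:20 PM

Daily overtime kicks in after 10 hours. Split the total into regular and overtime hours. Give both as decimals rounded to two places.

Regular 29.20 hours, overtime 0.00 hours

Wed: 9:17 AM–2:06 PM = 4 h 49 min
Thu: 6:30 AM–3:47 PM = 9 h 17 min
Fri: 10:28 AM–4:20 PM = 5 h 52 min
Sat: 11:06 AM–8:20 PM = 9 h 14 min
Wed reg 4 h 49 min / OT 0 h 0 min; Thu reg 9 h 17 min / OT 0 h 0 min; Fri reg 5 h 52 min / OT 0 h 0 min; Sat reg 9 h 14 min / OT 0 h 0 min.
Totals: regular 29 h 12 min, overtime 0 h 0 min.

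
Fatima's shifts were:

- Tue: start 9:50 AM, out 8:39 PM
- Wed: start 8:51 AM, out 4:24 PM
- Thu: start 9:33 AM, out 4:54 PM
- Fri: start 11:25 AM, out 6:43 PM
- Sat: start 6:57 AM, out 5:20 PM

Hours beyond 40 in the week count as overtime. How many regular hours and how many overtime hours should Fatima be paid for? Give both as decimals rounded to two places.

Tue: 9:50 AM–8:39 PM = 10 h 49 min
Wed: 8:51 AM–4:24 PM = 7 h 33 min
Thu: 9:33 AM–4:54 PM = 7 h 21 min
Fri: 11:25 AM–6:43 PM = 7 h 18 min
Sat: 6:57 AM–5:20 PM = 10 h 23 min
Total worked: 43 h 24 min = 43.40 h.
Threshold 40 h → overtime 3 h 24 min, regular 40 h 0 min.

Regular 40.00 hours, overtime 3.40 hours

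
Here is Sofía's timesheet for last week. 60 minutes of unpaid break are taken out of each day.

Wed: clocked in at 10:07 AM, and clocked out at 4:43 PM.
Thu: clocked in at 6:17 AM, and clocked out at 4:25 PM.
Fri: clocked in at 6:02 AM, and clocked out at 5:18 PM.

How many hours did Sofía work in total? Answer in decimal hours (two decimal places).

Wed: 10:07 AM–4:43 PM = 6 h 36 min; less 60 min break → 5 h 36 min
Thu: 6:17 AM–4:25 PM = 10 h 8 min; less 60 min break → 9 h 8 min
Fri: 6:02 AM–5:18 PM = 11 h 16 min; less 60 min break → 10 h 16 min
Total: 5 h 36 min + 9 h 8 min + 10 h 16 min = 25 h 0 min.

25.00 hours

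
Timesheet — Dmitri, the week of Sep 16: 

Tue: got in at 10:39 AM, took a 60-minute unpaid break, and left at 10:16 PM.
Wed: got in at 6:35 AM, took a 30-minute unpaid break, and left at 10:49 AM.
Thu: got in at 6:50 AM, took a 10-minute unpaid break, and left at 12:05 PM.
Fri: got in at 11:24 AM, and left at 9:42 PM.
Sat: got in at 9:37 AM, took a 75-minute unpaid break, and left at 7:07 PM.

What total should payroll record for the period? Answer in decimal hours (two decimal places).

Tue: 10:39 AM–10:16 PM = 11 h 37 min; less 60 min break → 10 h 37 min
Wed: 6:35 AM–10:49 AM = 4 h 14 min; less 30 min break → 3 h 44 min
Thu: 6:50 AM–12:05 PM = 5 h 15 min; less 10 min break → 5 h 5 min
Fri: 11:24 AM–9:42 PM = 10 h 18 min
Sat: 9:37 AM–7:07 PM = 9 h 30 min; less 75 min break → 8 h 15 min
Total: 10 h 37 min + 3 h 44 min + 5 h 5 min + 10 h 18 min + 8 h 15 min = 37 h 59 min.

37.98 hours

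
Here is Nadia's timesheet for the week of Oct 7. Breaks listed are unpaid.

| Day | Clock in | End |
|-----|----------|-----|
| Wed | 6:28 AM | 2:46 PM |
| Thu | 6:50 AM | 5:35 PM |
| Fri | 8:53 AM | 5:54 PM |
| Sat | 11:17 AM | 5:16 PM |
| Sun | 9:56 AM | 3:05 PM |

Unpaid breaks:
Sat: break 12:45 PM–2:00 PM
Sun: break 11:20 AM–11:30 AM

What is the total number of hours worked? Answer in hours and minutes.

Wed: 6:28 AM–2:46 PM = 8 h 18 min
Thu: 6:50 AM–5:35 PM = 10 h 45 min
Fri: 8:53 AM–5:54 PM = 9 h 1 min
Sat: 11:17 AM–5:16 PM = 5 h 59 min; less 75 min break → 4 h 44 min
Sun: 9:56 AM–3:05 PM = 5 h 9 min; less 10 min break → 4 h 59 min
Total: 8 h 18 min + 10 h 45 min + 9 h 1 min + 4 h 44 min + 4 h 59 min = 37 h 47 min.

37 h 47 min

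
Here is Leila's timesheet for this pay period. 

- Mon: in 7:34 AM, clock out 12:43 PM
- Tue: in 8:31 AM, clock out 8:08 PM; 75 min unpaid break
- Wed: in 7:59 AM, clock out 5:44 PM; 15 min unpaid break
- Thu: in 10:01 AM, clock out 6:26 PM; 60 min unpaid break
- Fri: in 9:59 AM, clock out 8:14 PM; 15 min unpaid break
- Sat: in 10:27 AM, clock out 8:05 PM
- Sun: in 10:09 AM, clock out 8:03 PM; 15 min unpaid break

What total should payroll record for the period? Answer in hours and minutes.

61 h 43 min

Mon: 7:34 AM–12:43 PM = 5 h 9 min
Tue: 8:31 AM–8:08 PM = 11 h 37 min; less 75 min break → 10 h 22 min
Wed: 7:59 AM–5:44 PM = 9 h 45 min; less 15 min break → 9 h 30 min
Thu: 10:01 AM–6:26 PM = 8 h 25 min; less 60 min break → 7 h 25 min
Fri: 9:59 AM–8:14 PM = 10 h 15 min; less 15 min break → 10 h 0 min
Sat: 10:27 AM–8:05 PM = 9 h 38 min
Sun: 10:09 AM–8:03 PM = 9 h 54 min; less 15 min break → 9 h 39 min
Total: 5 h 9 min + 10 h 22 min + 9 h 30 min + 7 h 25 min + 10 h 0 min + 9 h 38 min + 9 h 39 min = 61 h 43 min.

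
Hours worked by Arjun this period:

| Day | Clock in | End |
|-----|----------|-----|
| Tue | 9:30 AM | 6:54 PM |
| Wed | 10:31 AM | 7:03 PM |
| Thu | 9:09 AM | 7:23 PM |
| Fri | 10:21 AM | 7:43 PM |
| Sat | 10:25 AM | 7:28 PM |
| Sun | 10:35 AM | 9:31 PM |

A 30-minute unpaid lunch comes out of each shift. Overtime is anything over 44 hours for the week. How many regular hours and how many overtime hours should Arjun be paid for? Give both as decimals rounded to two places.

Regular 44.00 hours, overtime 10.52 hours

Tue: 9:30 AM–6:54 PM = 9 h 24 min; less 30 min break → 8 h 54 min
Wed: 10:31 AM–7:03 PM = 8 h 32 min; less 30 min break → 8 h 2 min
Thu: 9:09 AM–7:23 PM = 10 h 14 min; less 30 min break → 9 h 44 min
Fri: 10:21 AM–7:43 PM = 9 h 22 min; less 30 min break → 8 h 52 min
Sat: 10:25 AM–7:28 PM = 9 h 3 min; less 30 min break → 8 h 33 min
Sun: 10:35 AM–9:31 PM = 10 h 56 min; less 30 min break → 10 h 26 min
Total worked: 54 h 31 min = 54.52 h.
Threshold 44 h → overtime 10 h 31 min, regular 44 h 0 min.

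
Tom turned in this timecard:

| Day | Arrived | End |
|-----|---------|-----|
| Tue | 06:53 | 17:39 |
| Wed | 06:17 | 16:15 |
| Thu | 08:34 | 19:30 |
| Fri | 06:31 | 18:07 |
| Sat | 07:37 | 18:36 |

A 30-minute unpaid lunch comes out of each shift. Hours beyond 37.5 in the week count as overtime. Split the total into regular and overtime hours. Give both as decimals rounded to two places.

Tue: 06:53–17:39 = 10 h 46 min; less 30 min break → 10 h 16 min
Wed: 06:17–16:15 = 9 h 58 min; less 30 min break → 9 h 28 min
Thu: 08:34–19:30 = 10 h 56 min; less 30 min break → 10 h 26 min
Fri: 06:31–18:07 = 11 h 36 min; less 30 min break → 11 h 6 min
Sat: 07:37–18:36 = 10 h 59 min; less 30 min break → 10 h 29 min
Total worked: 51 h 45 min = 51.75 h.
Threshold 37.5 h → overtime 14 h 15 min, regular 37 h 30 min.

Regular 37.50 hours, overtime 14.25 hours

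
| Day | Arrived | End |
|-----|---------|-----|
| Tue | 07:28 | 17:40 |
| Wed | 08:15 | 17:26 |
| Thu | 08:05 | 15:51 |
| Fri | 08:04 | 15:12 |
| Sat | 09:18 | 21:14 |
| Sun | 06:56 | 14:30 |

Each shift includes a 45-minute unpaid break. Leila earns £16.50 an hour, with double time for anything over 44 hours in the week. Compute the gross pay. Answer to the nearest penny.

Tue: 07:28–17:40 = 10 h 12 min; less 45 min break → 9 h 27 min
Wed: 08:15–17:26 = 9 h 11 min; less 45 min break → 8 h 26 min
Thu: 08:05–15:51 = 7 h 46 min; less 45 min break → 7 h 1 min
Fri: 08:04–15:12 = 7 h 8 min; less 45 min break → 6 h 23 min
Sat: 09:18–21:14 = 11 h 56 min; less 45 min break → 11 h 11 min
Sun: 06:56–14:30 = 7 h 34 min; less 45 min break → 6 h 49 min
Total worked: 49 h 17 min = 2957 min.
Regular 44 h 0 min = 2640 min at £16.50/h; overtime 5 h 17 min = 317 min at £33.00/h.
Pay = (2640 × £16.50 + 317 × £33.00) ÷ 60 = £900.35.

£900.35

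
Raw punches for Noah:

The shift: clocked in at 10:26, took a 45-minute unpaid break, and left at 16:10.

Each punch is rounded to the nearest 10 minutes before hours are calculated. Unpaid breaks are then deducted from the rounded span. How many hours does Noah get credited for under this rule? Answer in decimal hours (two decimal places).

The shift: in 10:26→10:30, out 16:10→16:10; 5 h 40 min − 45 min = 4 h 55 min

4.92 hours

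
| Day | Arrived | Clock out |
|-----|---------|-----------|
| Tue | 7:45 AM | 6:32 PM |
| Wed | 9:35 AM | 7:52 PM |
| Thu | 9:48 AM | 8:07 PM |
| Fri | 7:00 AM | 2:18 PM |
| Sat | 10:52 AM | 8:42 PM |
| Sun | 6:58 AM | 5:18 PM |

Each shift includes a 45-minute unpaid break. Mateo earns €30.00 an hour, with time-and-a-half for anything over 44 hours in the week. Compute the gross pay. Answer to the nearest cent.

Tue: 7:45 AM–6:32 PM = 10 h 47 min; less 45 min break → 10 h 2 min
Wed: 9:35 AM–7:52 PM = 10 h 17 min; less 45 min break → 9 h 32 min
Thu: 9:48 AM–8:07 PM = 10 h 19 min; less 45 min break → 9 h 34 min
Fri: 7:00 AM–2:18 PM = 7 h 18 min; less 45 min break → 6 h 33 min
Sat: 10:52 AM–8:42 PM = 9 h 50 min; less 45 min break → 9 h 5 min
Sun: 6:58 AM–5:18 PM = 10 h 20 min; less 45 min break → 9 h 35 min
Total worked: 54 h 21 min = 3261 min.
Regular 44 h 0 min = 2640 min at €30.00/h; overtime 10 h 21 min = 621 min at €45.00/h.
Pay = (2640 × €30.00 + 621 × €45.00) ÷ 60 = €1785.75.

€1785.75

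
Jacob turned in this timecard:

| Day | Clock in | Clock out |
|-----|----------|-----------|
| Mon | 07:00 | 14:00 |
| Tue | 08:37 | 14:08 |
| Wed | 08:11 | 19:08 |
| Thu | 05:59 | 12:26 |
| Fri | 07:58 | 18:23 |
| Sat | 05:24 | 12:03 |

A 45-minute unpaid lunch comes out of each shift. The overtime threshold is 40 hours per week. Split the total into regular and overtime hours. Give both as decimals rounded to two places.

Regular 40.00 hours, overtime 2.48 hours

Mon: 07:00–14:00 = 7 h 0 min; less 45 min break → 6 h 15 min
Tue: 08:37–14:08 = 5 h 31 min; less 45 min break → 4 h 46 min
Wed: 08:11–19:08 = 10 h 57 min; less 45 min break → 10 h 12 min
Thu: 05:59–12:26 = 6 h 27 min; less 45 min break → 5 h 42 min
Fri: 07:58–18:23 = 10 h 25 min; less 45 min break → 9 h 40 min
Sat: 05:24–12:03 = 6 h 39 min; less 45 min break → 5 h 54 min
Total worked: 42 h 29 min = 42.48 h.
Threshold 40 h → overtime 2 h 29 min, regular 40 h 0 min.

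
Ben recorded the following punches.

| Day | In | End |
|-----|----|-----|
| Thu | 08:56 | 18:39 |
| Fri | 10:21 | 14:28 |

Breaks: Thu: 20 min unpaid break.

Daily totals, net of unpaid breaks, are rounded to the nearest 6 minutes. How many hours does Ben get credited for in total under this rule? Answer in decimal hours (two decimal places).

13.50 hours

Thu: 08:56–18:39 = 9 h 43 min − 20 min = 9 h 23 min → rounds to 9 h 24 min
Fri: 10:21–14:28 = 4 h 7 min → rounds to 4 h 6 min
Total credited: 13 h 30 min.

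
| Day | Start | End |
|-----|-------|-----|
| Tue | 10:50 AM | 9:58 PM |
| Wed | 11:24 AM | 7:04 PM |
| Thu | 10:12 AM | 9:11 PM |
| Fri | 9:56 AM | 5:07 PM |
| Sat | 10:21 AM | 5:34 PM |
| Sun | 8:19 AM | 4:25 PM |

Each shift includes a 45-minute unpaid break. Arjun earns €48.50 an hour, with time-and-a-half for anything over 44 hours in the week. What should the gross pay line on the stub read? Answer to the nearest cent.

€2409.24

Tue: 10:50 AM–9:58 PM = 11 h 8 min; less 45 min break → 10 h 23 min
Wed: 11:24 AM–7:04 PM = 7 h 40 min; less 45 min break → 6 h 55 min
Thu: 10:12 AM–9:11 PM = 10 h 59 min; less 45 min break → 10 h 14 min
Fri: 9:56 AM–5:07 PM = 7 h 11 min; less 45 min break → 6 h 26 min
Sat: 10:21 AM–5:34 PM = 7 h 13 min; less 45 min break → 6 h 28 min
Sun: 8:19 AM–4:25 PM = 8 h 6 min; less 45 min break → 7 h 21 min
Total worked: 47 h 47 min = 2867 min.
Regular 44 h 0 min = 2640 min at €48.50/h; overtime 3 h 47 min = 227 min at €72.75/h.
Pay = (2640 × €48.50 + 227 × €72.75) ÷ 60 = €2409.24.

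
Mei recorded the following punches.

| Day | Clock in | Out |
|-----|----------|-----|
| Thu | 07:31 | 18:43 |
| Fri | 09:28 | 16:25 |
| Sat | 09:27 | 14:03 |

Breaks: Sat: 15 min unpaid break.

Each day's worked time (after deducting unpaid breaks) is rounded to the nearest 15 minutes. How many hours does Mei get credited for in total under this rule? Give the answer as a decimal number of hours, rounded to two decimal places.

Thu: 07:31–18:43 = 11 h 12 min → rounds to 11 h 15 min
Fri: 09:28–16:25 = 6 h 57 min → rounds to 7 h 0 min
Sat: 09:27–14:03 = 4 h 36 min − 15 min = 4 h 21 min → rounds to 4 h 15 min
Total credited: 22 h 30 min.

22.50 hours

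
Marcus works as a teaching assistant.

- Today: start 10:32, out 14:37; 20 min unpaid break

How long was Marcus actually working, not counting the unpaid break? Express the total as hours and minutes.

Today: 10:32–14:37 = 4 h 5 min; less 20 min break → 3 h 45 min

3 h 45 min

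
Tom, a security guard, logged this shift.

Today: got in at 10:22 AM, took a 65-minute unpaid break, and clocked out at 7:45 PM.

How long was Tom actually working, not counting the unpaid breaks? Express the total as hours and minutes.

Today: 10:22 AM–7:45 PM = 9 h 23 min; less 65 min break → 8 h 18 min

8 h 18 min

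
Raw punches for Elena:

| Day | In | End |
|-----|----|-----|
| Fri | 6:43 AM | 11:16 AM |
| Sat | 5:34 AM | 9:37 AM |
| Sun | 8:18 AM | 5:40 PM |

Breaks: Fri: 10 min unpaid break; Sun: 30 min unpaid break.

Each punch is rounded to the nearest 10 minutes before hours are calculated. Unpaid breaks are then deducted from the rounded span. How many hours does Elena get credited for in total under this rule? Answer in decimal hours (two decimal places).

17.50 hours

Fri: in 6:43 AM→6:40 AM, out 11:16 AM→11:20 AM; 4 h 40 min − 10 min = 4 h 30 min
Sat: in 5:34 AM→5:30 AM, out 9:37 AM→9:40 AM; 4 h 10 min
Sun: in 8:18 AM→8:20 AM, out 5:40 PM→5:40 PM; 9 h 20 min − 30 min = 8 h 50 min
Total credited: 17 h 30 min.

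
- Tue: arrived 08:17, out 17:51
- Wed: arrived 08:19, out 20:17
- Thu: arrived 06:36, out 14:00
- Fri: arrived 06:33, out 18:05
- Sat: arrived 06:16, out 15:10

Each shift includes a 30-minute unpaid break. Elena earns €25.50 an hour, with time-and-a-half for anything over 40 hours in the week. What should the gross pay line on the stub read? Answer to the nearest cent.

€1282.65

Tue: 08:17–17:51 = 9 h 34 min; less 30 min break → 9 h 4 min
Wed: 08:19–20:17 = 11 h 58 min; less 30 min break → 11 h 28 min
Thu: 06:36–14:00 = 7 h 24 min; less 30 min break → 6 h 54 min
Fri: 06:33–18:05 = 11 h 32 min; less 30 min break → 11 h 2 min
Sat: 06:16–15:10 = 8 h 54 min; less 30 min break → 8 h 24 min
Total worked: 46 h 52 min = 2812 min.
Regular 40 h 0 min = 2400 min at €25.50/h; overtime 6 h 52 min = 412 min at €38.25/h.
Pay = (2400 × €25.50 + 412 × €38.25) ÷ 60 = €1282.65.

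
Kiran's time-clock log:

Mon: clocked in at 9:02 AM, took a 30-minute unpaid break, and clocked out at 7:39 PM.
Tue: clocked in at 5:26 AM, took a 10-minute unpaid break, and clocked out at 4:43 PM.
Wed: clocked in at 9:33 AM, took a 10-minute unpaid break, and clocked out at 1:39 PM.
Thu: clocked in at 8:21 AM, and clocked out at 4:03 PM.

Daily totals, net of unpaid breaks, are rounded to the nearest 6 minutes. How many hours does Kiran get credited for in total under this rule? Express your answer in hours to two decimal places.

32.80 hours

Mon: 9:02 AM–7:39 PM = 10 h 37 min − 30 min = 10 h 7 min → rounds to 10 h 6 min
Tue: 5:26 AM–4:43 PM = 11 h 17 min − 10 min = 11 h 7 min → rounds to 11 h 6 min
Wed: 9:33 AM–1:39 PM = 4 h 6 min − 10 min = 3 h 56 min → rounds to 3 h 54 min
Thu: 8:21 AM–4:03 PM = 7 h 42 min → rounds to 7 h 42 min
Total credited: 32 h 48 min.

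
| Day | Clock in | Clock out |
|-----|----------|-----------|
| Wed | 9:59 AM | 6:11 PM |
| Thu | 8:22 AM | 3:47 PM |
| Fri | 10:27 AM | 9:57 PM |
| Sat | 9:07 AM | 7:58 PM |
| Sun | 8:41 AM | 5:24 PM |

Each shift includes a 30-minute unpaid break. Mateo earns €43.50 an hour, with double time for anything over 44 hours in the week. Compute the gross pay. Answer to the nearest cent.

€1929.95

Wed: 9:59 AM–6:11 PM = 8 h 12 min; less 30 min break → 7 h 42 min
Thu: 8:22 AM–3:47 PM = 7 h 25 min; less 30 min break → 6 h 55 min
Fri: 10:27 AM–9:57 PM = 11 h 30 min; less 30 min break → 11 h 0 min
Sat: 9:07 AM–7:58 PM = 10 h 51 min; less 30 min break → 10 h 21 min
Sun: 8:41 AM–5:24 PM = 8 h 43 min; less 30 min break → 8 h 13 min
Total worked: 44 h 11 min = 2651 min.
Regular 44 h 0 min = 2640 min at €43.50/h; overtime 0 h 11 min = 11 min at €87.00/h.
Pay = (2640 × €43.50 + 11 × €87.00) ÷ 60 = €1929.95.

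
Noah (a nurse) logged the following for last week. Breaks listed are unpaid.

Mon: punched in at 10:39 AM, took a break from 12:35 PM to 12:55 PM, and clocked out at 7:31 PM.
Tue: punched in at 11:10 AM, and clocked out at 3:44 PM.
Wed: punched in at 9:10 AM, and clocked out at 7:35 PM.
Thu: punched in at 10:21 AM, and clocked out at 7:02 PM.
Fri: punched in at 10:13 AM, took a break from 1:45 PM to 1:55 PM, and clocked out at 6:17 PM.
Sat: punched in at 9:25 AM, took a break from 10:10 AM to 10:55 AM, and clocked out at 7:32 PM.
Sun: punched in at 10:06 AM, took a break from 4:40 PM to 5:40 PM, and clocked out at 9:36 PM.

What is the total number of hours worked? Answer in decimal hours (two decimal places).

Mon: 10:39 AM–7:31 PM = 8 h 52 min; less 20 min break → 8 h 32 min
Tue: 11:10 AM–3:44 PM = 4 h 34 min
Wed: 9:10 AM–7:35 PM = 10 h 25 min
Thu: 10:21 AM–7:02 PM = 8 h 41 min
Fri: 10:13 AM–6:17 PM = 8 h 4 min; less 10 min break → 7 h 54 min
Sat: 9:25 AM–7:32 PM = 10 h 7 min; less 45 min break → 9 h 22 min
Sun: 10:06 AM–9:36 PM = 11 h 30 min; less 60 min break → 10 h 30 min
Total: 8 h 32 min + 4 h 34 min + 10 h 25 min + 8 h 41 min + 7 h 54 min + 9 h 22 min + 10 h 30 min = 59 h 58 min.

59.97 hours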